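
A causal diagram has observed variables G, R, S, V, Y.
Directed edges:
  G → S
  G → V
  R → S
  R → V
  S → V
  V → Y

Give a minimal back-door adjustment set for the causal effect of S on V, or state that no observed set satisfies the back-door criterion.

S→V: minimal back-door set {G, R}.

desc(S)\{S}={V,Y}; candidates ⊆ {G,R}.
size 0: {}; under {} S still reaches {G,R,V,Y} ∋ V.
size 1: {G}, {R}; under {G} S still reaches {R,V,Y} ∋ V.
{G,R}: S⊥V given {G,R} in G with S→· removed — back-door holds.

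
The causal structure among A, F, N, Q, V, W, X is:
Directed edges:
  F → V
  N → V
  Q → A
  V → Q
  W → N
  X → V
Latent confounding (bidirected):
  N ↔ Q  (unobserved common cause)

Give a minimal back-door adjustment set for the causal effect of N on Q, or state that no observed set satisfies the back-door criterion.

desc(N)\{N}={A,Q,V}; candidates ⊆ {F,W,X}.
N↔Q: latent back-door arc(s) into N.
size 0: {}; under {} N still reaches {A,Q,W} ∋ Q.
size 1: {F}, {W}, {X}; under {F} N still reaches {A,Q,W} ∋ Q.
size 2: {F,W}, {F,X}, {W,X}; under {F,W} N still reaches {A,Q} ∋ Q.
N↔Q cannot be blocked by any observed set — no back-door set.

N→Q: no observed back-door set.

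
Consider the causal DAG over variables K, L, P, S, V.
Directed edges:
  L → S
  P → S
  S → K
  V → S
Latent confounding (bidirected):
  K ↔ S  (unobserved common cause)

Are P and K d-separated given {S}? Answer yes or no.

No — P and K are d-connected given {S}.

Bayes-Ball from P | {S} reaches {K,L,V}.
K ∈ reach(P|{S}) ⇒ P ⊥̸ K | {S}.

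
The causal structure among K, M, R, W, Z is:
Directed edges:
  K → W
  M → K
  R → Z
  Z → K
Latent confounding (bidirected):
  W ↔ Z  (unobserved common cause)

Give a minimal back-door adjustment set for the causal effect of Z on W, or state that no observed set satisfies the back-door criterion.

Z→W: no observed back-door set.

desc(Z)\{Z}={K,W}; candidates ⊆ {M,R}.
Z↔W: latent back-door arc(s) into Z.
size 0: {}; under {} Z still reaches {R,W} ∋ W.
size 1: {M}, {R}; under {M} Z still reaches {R,W} ∋ W.
size 2: {M,R}; under {M,R} Z still reaches {W} ∋ W.
Z↔W cannot be blocked by any observed set — no back-door set.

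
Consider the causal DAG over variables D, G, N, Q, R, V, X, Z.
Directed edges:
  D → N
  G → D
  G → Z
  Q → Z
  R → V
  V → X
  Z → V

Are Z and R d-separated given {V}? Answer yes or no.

No — Z and R are d-connected given {V}.

Bayes-Ball from Z | {V} reaches {D,G,N,Q,R}.
R ∈ reach(Z|{V}) ⇒ Z ⊥̸ R | {V}.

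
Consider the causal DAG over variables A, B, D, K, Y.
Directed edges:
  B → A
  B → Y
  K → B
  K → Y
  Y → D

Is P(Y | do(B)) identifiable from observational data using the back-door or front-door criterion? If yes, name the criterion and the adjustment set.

P(Y|do(B)): backdoor, adjust for {K}.

desc(B)\{B}={A,D,Y}; candidates ⊆ {K}.
size 0: {}; under {} B still reaches {D,K,Y} ∋ Y.
{K}: B⊥Y given {K} in G with B→· removed — back-door holds.
P(Y|do(B)) = Σ_{K} P(Y|B,K)·P(K).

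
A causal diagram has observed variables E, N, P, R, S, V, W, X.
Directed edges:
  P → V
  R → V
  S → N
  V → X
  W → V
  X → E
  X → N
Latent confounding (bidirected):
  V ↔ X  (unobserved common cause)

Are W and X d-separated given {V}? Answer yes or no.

No — W and X are d-connected given {V}.

Bayes-Ball from W | {V} reaches {E,N,P,R,X}.
X ∈ reach(W|{V}) ⇒ W ⊥̸ X | {V}.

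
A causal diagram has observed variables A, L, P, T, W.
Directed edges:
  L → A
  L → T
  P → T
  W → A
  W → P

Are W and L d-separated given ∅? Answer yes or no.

Yes — W ⊥ L | ∅.

Bayes-Ball from W | ∅ reaches {A,P,T}.
L ∉ reach(W|∅) ⇒ W ⊥ L | ∅.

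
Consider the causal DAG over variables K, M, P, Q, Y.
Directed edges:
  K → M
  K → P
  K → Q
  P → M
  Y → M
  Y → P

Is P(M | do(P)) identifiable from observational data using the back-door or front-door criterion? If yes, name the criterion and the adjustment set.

desc(P)\{P}={M}; candidates ⊆ {K,Q,Y}.
size 0: {}; under {} P still reaches {K,M,Q,Y} ∋ M.
size 1: {K}, {Q}, {Y}; under {K} P still reaches {M,Y} ∋ M.
{K,Y}: P⊥M given {K,Y} in G with P→· removed — back-door holds.
P(M|do(P)) = Σ_{K,Y} P(M|P,K,Y)·P(K,Y).

P(M|do(P)): backdoor, adjust for {K, Y}.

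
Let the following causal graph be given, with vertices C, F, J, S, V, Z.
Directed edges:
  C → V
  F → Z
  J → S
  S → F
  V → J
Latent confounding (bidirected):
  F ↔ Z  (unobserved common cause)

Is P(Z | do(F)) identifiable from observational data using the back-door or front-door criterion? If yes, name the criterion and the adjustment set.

desc(F)\{F}={Z}; candidates ⊆ {C,J,S,V}.
F↔Z: latent back-door arc(s) into F.
size 0: {}; under {} F still reaches {C,J,S,V,Z} ∋ Z.
size 1: {C}, {J}, {S} …(+1); under {C} F still reaches {J,S,V,Z} ∋ Z.
size 2: {C,J}, {C,S}, {C,V} …(+3); under {C,J} F still reaches {S,Z} ∋ Z.
F↔Z cannot be blocked by any observed set — no back-door set.
No mediator lies on a directed F→…→Z path.
Neither criterion identifies P(Z|do(F)) in this graph.

P(Z|do(F)): not identifiable (no BD/FD set).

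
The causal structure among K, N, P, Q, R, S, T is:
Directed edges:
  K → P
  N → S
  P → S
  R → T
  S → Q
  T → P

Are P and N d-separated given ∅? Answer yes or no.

Yes — P ⊥ N | ∅.

Bayes-Ball from P | ∅ reaches {K,Q,R,S,T}.
N ∉ reach(P|∅) ⇒ P ⊥ N | ∅.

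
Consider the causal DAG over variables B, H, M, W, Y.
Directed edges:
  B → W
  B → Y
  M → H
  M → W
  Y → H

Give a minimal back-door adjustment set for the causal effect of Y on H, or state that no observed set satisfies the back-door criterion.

desc(Y)\{Y}={H}; candidates ⊆ {B,M,W}.
∅: Y⊥H given ∅ in G with Y→· removed — back-door holds.

Y→H: minimal back-door set ∅.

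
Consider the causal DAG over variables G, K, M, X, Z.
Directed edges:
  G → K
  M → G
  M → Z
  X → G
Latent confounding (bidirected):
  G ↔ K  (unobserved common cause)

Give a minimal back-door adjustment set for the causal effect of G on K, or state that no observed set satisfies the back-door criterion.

G→K: no observed back-door set.

desc(G)\{G}={K}; candidates ⊆ {M,X,Z}.
G↔K: latent back-door arc(s) into G.
size 0: {}; under {} G still reaches {K,M,X,Z} ∋ K.
size 1: {M}, {X}, {Z}; under {M} G still reaches {K,X} ∋ K.
size 2: {M,X}, {M,Z}, {X,Z}; under {M,X} G still reaches {K} ∋ K.
G↔K cannot be blocked by any observed set — no back-door set.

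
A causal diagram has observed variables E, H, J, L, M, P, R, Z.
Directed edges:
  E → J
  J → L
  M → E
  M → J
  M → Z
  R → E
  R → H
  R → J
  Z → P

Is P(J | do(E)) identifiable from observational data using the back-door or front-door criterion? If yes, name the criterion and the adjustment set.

P(J|do(E)): backdoor, adjust for {M, R}.

desc(E)\{E}={J,L}; candidates ⊆ {H,M,P,R,Z}.
size 0: {}; under {} E still reaches {H,J,L,M,P,R,Z} ∋ J.
size 1: {H}, {M}, {P} …(+2); under {H} E still reaches {J,L,M,P,R,Z} ∋ J.
{M,R}: E⊥J given {M,R} in G with E→· removed — back-door holds.
P(J|do(E)) = Σ_{M,R} P(J|E,M,R)·P(M,R).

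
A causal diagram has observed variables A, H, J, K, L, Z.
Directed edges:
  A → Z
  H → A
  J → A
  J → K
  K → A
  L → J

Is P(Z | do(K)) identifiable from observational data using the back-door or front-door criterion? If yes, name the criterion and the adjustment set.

desc(K)\{K}={A,Z}; candidates ⊆ {H,J,L}.
size 0: {}; under {} K still reaches {A,J,L,Z} ∋ Z.
{J}: K⊥Z given {J} in G with K→· removed — back-door holds.
P(Z|do(K)) = Σ_{J} P(Z|K,J)·P(J).

P(Z|do(K)): backdoor, adjust for {J}.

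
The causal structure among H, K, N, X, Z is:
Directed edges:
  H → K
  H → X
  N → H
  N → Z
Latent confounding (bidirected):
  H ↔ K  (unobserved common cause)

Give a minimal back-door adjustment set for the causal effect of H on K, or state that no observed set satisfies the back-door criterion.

H→K: no observed back-door set.

desc(H)\{H}={K,X}; candidates ⊆ {N,Z}.
H↔K: latent back-door arc(s) into H.
size 0: {}; under {} H still reaches {K,N,Z} ∋ K.
size 1: {N}, {Z}; under {N} H still reaches {K} ∋ K.
size 2: {N,Z}; under {N,Z} H still reaches {K} ∋ K.
H↔K cannot be blocked by any observed set — no back-door set.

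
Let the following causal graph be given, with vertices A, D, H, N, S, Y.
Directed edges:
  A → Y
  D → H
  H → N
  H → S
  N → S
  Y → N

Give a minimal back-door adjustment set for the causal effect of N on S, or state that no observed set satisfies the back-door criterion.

N→S: minimal back-door set {H}.

desc(N)\{N}={S}; candidates ⊆ {A,D,H,Y}.
size 0: {}; under {} N still reaches {A,D,H,S,Y} ∋ S.
{H}: N⊥S given {H} in G with N→· removed — back-door holds.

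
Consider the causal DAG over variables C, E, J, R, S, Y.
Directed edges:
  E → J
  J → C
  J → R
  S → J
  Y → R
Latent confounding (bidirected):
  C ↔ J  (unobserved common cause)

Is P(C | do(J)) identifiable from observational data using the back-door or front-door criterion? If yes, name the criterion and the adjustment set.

desc(J)\{J}={C,R}; candidates ⊆ {E,S,Y}.
J↔C: latent back-door arc(s) into J.
size 0: {}; under {} J still reaches {C,E,S} ∋ C.
size 1: {E}, {S}, {Y}; under {E} J still reaches {C,S} ∋ C.
size 2: {E,S}, {E,Y}, {S,Y}; under {E,S} J still reaches {C} ∋ C.
J↔C cannot be blocked by any observed set — no back-door set.
No mediator lies on a directed J→…→C path.
Neither criterion identifies P(C|do(J)) in this graph.

P(C|do(J)): not identifiable (no BD/FD set).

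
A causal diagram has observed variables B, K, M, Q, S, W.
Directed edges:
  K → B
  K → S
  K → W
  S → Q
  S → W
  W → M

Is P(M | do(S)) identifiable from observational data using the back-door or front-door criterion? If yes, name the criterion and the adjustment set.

desc(S)\{S}={M,Q,W}; candidates ⊆ {B,K}.
size 0: {}; under {} S still reaches {B,K,M,W} ∋ M.
{K}: S⊥M given {K} in G with S→· removed — back-door holds.
P(M|do(S)) = Σ_{K} P(M|S,K)·P(K).

P(M|do(S)): backdoor, adjust for {K}.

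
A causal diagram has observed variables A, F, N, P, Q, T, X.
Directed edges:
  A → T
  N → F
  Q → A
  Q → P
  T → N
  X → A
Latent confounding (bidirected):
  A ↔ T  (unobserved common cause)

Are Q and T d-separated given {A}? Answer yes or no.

Bayes-Ball from Q | {A} reaches {F,N,P,T,X}.
T ∈ reach(Q|{A}) ⇒ Q ⊥̸ T | {A}.

No — Q and T are d-connected given {A}.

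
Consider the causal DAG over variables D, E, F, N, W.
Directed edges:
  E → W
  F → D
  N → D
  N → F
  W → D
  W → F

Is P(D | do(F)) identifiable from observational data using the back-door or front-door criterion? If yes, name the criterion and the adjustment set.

desc(F)\{F}={D}; candidates ⊆ {E,N,W}.
size 0: {}; under {} F still reaches {D,E,N,W} ∋ D.
size 1: {E}, {N}, {W}; under {E} F still reaches {D,N,W} ∋ D.
{N,W}: F⊥D given {N,W} in G with F→· removed — back-door holds.
P(D|do(F)) = Σ_{N,W} P(D|F,N,W)·P(N,W).

P(D|do(F)): backdoor, adjust for {N, W}.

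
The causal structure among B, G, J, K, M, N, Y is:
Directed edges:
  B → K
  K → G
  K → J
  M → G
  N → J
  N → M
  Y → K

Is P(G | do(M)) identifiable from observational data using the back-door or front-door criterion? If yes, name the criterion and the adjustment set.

P(G|do(M)): backdoor, adjust for ∅.

desc(M)\{M}={G}; candidates ⊆ {B,J,K,N,Y}.
∅: M⊥G given ∅ in G with M→· removed — back-door holds.
P(G|do(M)) = P(G|M) — no adjustment needed.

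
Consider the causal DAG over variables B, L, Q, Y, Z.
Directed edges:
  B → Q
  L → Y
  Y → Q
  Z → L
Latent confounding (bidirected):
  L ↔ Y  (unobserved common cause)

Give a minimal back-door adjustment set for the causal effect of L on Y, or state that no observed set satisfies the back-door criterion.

L→Y: no observed back-door set.

desc(L)\{L}={Q,Y}; candidates ⊆ {B,Z}.
L↔Y: latent back-door arc(s) into L.
size 0: {}; under {} L still reaches {Q,Y,Z} ∋ Y.
size 1: {B}, {Z}; under {B} L still reaches {Q,Y,Z} ∋ Y.
size 2: {B,Z}; under {B,Z} L still reaches {Q,Y} ∋ Y.
L↔Y cannot be blocked by any observed set — no back-door set.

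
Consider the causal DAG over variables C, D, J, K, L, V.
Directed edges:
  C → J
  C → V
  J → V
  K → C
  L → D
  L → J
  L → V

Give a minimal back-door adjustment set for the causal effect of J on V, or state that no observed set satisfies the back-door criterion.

J→V: minimal back-door set {C, L}.

desc(J)\{J}={V}; candidates ⊆ {C,D,K,L}.
size 0: {}; under {} J still reaches {C,D,K,L,V} ∋ V.
size 1: {C}, {D}, {K} …(+1); under {C} J still reaches {D,L,V} ∋ V.
{C,L}: J⊥V given {C,L} in G with J→· removed — back-door holds.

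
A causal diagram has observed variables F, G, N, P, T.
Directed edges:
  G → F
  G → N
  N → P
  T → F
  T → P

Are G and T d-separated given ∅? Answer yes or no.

Yes — G ⊥ T | ∅.

Bayes-Ball from G | ∅ reaches {F,N,P}.
T ∉ reach(G|∅) ⇒ G ⊥ T | ∅.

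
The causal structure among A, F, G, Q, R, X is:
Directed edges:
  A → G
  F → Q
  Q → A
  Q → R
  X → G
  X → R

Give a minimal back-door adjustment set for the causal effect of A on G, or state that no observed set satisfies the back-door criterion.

A→G: minimal back-door set ∅.

desc(A)\{A}={G}; candidates ⊆ {F,Q,R,X}.
∅: A⊥G given ∅ in G with A→· removed — back-door holds.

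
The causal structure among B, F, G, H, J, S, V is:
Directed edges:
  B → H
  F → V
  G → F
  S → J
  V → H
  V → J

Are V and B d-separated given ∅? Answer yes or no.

Yes — V ⊥ B | ∅.

Bayes-Ball from V | ∅ reaches {F,G,H,J}.
B ∉ reach(V|∅) ⇒ V ⊥ B | ∅.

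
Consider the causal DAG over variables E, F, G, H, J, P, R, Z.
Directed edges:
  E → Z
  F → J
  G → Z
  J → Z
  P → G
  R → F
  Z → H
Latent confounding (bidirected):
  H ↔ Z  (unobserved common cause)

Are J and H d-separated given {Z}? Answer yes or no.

Bayes-Ball from J | {Z} reaches {E,F,G,H,P,R}.
H ∈ reach(J|{Z}) ⇒ J ⊥̸ H | {Z}.

No — J and H are d-connected given {Z}.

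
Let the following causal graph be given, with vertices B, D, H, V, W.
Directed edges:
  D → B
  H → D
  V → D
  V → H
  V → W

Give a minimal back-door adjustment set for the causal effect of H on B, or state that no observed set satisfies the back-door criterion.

desc(H)\{H}={B,D}; candidates ⊆ {V,W}.
size 0: {}; under {} H still reaches {B,D,V,W} ∋ B.
{V}: H⊥B given {V} in G with H→· removed — back-door holds.

H→B: minimal back-door set {V}.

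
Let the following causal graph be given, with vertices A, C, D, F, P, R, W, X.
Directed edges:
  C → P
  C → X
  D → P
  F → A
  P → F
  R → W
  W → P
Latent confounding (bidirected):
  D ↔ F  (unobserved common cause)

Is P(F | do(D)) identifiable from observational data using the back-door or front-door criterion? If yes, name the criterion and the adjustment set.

P(F|do(D)): frontdoor, adjust for {P}.

desc(D)\{D}={A,F,P}; candidates ⊆ {C,R,W,X}.
D↔F: latent back-door arc(s) into D.
size 0: {}; under {} D still reaches {A,F} ∋ F.
size 1: {C}, {R}, {W} …(+1); under {C} D still reaches {A,F} ∋ F.
size 2: {C,R}, {C,W}, {C,X} …(+3); under {C,R} D still reaches {A,F} ∋ F.
D↔F cannot be blocked by any observed set — no back-door set.
{P}: (i) intercepts every directed D→F path; (ii) no back-door D→{P}; (iii) {D} blocks every back-door {P}→F. Front-door holds.
P(F|do(D)) = Σ_{P} P(P|D) Σ_{D'} P(F|P,D')P(D').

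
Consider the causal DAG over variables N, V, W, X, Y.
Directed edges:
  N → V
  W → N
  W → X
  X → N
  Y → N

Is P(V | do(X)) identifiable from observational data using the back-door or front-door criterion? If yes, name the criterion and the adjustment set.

P(V|do(X)): backdoor, adjust for {W}.

desc(X)\{X}={N,V}; candidates ⊆ {W,Y}.
size 0: {}; under {} X still reaches {N,V,W} ∋ V.
{W}: X⊥V given {W} in G with X→· removed — back-door holds.
P(V|do(X)) = Σ_{W} P(V|X,W)·P(W).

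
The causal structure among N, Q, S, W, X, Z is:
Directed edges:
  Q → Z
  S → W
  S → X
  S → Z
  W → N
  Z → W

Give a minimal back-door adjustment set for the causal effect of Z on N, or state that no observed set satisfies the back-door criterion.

Z→N: minimal back-door set {S}.

desc(Z)\{Z}={N,W}; candidates ⊆ {Q,S,X}.
size 0: {}; under {} Z still reaches {N,Q,S,W,X} ∋ N.
{S}: Z⊥N given {S} in G with Z→· removed — back-door holds.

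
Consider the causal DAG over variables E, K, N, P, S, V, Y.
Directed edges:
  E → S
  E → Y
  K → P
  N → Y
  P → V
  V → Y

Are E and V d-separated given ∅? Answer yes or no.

Yes — E ⊥ V | ∅.

Bayes-Ball from E | ∅ reaches {S,Y}.
V ∉ reach(E|∅) ⇒ E ⊥ V | ∅.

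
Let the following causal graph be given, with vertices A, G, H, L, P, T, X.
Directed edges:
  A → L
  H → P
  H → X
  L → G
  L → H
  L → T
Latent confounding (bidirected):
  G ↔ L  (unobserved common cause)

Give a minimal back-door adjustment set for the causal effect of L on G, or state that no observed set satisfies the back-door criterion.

L→G: no observed back-door set.

desc(L)\{L}={G,H,P,T,X}; candidates ⊆ {A}.
L↔G: latent back-door arc(s) into L.
size 0: {}; under {} L still reaches {A,G} ∋ G.
size 1: {A}; under {A} L still reaches {G} ∋ G.
L↔G cannot be blocked by any observed set — no back-door set.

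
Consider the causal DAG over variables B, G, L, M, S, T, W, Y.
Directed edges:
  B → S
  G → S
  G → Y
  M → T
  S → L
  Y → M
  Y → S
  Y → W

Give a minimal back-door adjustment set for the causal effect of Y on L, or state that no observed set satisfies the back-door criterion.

desc(Y)\{Y}={L,M,S,T,W}; candidates ⊆ {B,G}.
size 0: {}; under {} Y still reaches {G,L,S} ∋ L.
{G}: Y⊥L given {G} in G with Y→· removed — back-door holds.

Y→L: minimal back-door set {G}.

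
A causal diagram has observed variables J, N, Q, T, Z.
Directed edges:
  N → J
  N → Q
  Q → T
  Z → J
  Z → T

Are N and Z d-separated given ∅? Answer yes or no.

Bayes-Ball from N | ∅ reaches {J,Q,T}.
Z ∉ reach(N|∅) ⇒ N ⊥ Z | ∅.

Yes — N ⊥ Z | ∅.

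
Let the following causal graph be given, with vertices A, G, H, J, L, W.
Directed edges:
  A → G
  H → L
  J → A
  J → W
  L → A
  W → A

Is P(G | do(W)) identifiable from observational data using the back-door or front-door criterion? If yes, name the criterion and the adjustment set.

P(G|do(W)): backdoor, adjust for {J}.

desc(W)\{W}={A,G}; candidates ⊆ {H,J,L}.
size 0: {}; under {} W still reaches {A,G,J} ∋ G.
{J}: W⊥G given {J} in G with W→· removed — back-door holds.
P(G|do(W)) = Σ_{J} P(G|W,J)·P(J).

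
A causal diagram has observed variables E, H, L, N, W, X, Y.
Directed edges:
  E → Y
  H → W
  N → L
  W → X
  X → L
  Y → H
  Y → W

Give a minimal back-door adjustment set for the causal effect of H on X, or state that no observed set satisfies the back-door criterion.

H→X: minimal back-door set {Y}.

desc(H)\{H}={L,W,X}; candidates ⊆ {E,N,Y}.
size 0: {}; under {} H still reaches {E,L,W,X,Y} ∋ X.
{Y}: H⊥X given {Y} in G with H→· removed — back-door holds.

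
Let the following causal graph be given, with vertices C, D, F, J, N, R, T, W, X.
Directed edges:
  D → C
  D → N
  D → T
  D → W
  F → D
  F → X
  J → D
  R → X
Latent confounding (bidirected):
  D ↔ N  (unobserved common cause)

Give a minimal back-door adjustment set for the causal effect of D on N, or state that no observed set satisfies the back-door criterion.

desc(D)\{D}={C,N,T,W}; candidates ⊆ {F,J,R,X}.
D↔N: latent back-door arc(s) into D.
size 0: {}; under {} D still reaches {F,J,N,X} ∋ N.
size 1: {F}, {J}, {R} …(+1); under {F} D still reaches {J,N} ∋ N.
size 2: {F,J}, {F,R}, {F,X} …(+3); under {F,J} D still reaches {N} ∋ N.
D↔N cannot be blocked by any observed set — no back-door set.

D→N: no observed back-door set.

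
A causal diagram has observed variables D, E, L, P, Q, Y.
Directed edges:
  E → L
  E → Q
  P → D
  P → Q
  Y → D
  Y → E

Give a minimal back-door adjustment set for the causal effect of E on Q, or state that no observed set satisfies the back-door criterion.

desc(E)\{E}={L,Q}; candidates ⊆ {D,P,Y}.
∅: E⊥Q given ∅ in G with E→· removed — back-door holds.

E→Q: minimal back-door set ∅.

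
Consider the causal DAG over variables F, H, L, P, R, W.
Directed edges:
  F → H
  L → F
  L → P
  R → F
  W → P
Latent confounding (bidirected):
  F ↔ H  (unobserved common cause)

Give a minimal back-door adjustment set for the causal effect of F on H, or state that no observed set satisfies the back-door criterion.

F→H: no observed back-door set.

desc(F)\{F}={H}; candidates ⊆ {L,P,R,W}.
F↔H: latent back-door arc(s) into F.
size 0: {}; under {} F still reaches {H,L,P,R} ∋ H.
size 1: {L}, {P}, {R} …(+1); under {L} F still reaches {H,R} ∋ H.
size 2: {L,P}, {L,R}, {L,W} …(+3); under {L,P} F still reaches {H,R} ∋ H.
F↔H cannot be blocked by any observed set — no back-door set.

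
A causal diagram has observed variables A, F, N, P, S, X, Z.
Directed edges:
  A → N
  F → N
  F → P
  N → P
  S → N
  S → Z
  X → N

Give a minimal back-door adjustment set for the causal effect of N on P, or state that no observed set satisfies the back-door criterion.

desc(N)\{N}={P}; candidates ⊆ {A,F,S,X,Z}.
size 0: {}; under {} N still reaches {A,F,P,S,X,Z} ∋ P.
{F}: N⊥P given {F} in G with N→· removed — back-door holds.

N→P: minimal back-door set {F}.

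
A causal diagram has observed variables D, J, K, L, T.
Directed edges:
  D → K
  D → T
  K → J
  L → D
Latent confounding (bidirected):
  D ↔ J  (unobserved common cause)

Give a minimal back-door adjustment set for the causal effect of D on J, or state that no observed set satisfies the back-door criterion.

D→J: no observed back-door set.

desc(D)\{D}={J,K,T}; candidates ⊆ {L}.
D↔J: latent back-door arc(s) into D.
size 0: {}; under {} D still reaches {J,L} ∋ J.
size 1: {L}; under {L} D still reaches {J} ∋ J.
D↔J cannot be blocked by any observed set — no back-door set.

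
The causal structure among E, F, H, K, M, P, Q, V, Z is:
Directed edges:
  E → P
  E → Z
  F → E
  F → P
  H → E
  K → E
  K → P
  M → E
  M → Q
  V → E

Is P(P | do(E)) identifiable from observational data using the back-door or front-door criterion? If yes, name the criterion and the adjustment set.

P(P|do(E)): backdoor, adjust for {F, K}.

desc(E)\{E}={P,Z}; candidates ⊆ {F,H,K,M,Q,V}.
size 0: {}; under {} E still reaches {F,H,K,M,P,Q,V} ∋ P.
size 1: {F}, {H}, {K} …(+3); under {F} E still reaches {H,K,M,P,Q,V} ∋ P.
{F,K}: E⊥P given {F,K} in G with E→· removed — back-door holds.
P(P|do(E)) = Σ_{F,K} P(P|E,F,K)·P(F,K).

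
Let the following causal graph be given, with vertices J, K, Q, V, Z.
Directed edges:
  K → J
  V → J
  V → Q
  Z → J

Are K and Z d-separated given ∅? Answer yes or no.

Yes — K ⊥ Z | ∅.

Bayes-Ball from K | ∅ reaches {J}.
Z ∉ reach(K|∅) ⇒ K ⊥ Z | ∅.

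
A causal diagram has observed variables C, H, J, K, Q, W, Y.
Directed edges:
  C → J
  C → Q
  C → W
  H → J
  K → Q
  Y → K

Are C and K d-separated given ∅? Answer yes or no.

Bayes-Ball from C | ∅ reaches {J,Q,W}.
K ∉ reach(C|∅) ⇒ C ⊥ K | ∅.

Yes — C ⊥ K | ∅.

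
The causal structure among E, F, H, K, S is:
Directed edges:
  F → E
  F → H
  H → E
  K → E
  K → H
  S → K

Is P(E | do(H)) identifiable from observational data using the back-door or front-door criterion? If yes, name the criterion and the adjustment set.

P(E|do(H)): backdoor, adjust for {F, K}.

desc(H)\{H}={E}; candidates ⊆ {F,K,S}.
size 0: {}; under {} H still reaches {E,F,K,S} ∋ E.
size 1: {F}, {K}, {S}; under {F} H still reaches {E,K,S} ∋ E.
{F,K}: H⊥E given {F,K} in G with H→· removed — back-door holds.
P(E|do(H)) = Σ_{F,K} P(E|H,F,K)·P(F,K).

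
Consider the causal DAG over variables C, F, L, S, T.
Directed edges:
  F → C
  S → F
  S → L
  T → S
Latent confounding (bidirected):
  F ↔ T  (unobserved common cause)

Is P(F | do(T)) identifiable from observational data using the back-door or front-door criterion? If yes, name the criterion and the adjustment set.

P(F|do(T)): frontdoor, adjust for {S}.

desc(T)\{T}={C,F,L,S}; candidates ⊆ {—}.
T↔F: latent back-door arc(s) into T.
size 0: {}; under {} T still reaches {C,F} ∋ F.
T↔F cannot be blocked by any observed set — no back-door set.
{S}: (i) intercepts every directed T→F path; (ii) no back-door T→{S}; (iii) {T} blocks every back-door {S}→F. Front-door holds.
P(F|do(T)) = Σ_{S} P(S|T) Σ_{T'} P(F|S,T')P(T').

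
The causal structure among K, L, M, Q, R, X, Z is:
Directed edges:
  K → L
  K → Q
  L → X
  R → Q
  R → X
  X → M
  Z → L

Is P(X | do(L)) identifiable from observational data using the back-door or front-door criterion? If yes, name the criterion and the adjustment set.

P(X|do(L)): backdoor, adjust for ∅.

desc(L)\{L}={M,X}; candidates ⊆ {K,Q,R,Z}.
∅: L⊥X given ∅ in G with L→· removed — back-door holds.
P(X|do(L)) = P(X|L) — no adjustment needed.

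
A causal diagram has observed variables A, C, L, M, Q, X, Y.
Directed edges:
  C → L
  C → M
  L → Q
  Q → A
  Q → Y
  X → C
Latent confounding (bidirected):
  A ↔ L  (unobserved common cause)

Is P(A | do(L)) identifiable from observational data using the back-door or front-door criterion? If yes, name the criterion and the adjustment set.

desc(L)\{L}={A,Q,Y}; candidates ⊆ {C,M,X}.
L↔A: latent back-door arc(s) into L.
size 0: {}; under {} L still reaches {A,C,M,X} ∋ A.
size 1: {C}, {M}, {X}; under {C} L still reaches {A} ∋ A.
size 2: {C,M}, {C,X}, {M,X}; under {C,M} L still reaches {A} ∋ A.
L↔A cannot be blocked by any observed set — no back-door set.
{Q}: (i) intercepts every directed L→A path; (ii) no back-door L→{Q}; (iii) {L} blocks every back-door {Q}→A. Front-door holds.
P(A|do(L)) = Σ_{Q} P(Q|L) Σ_{L'} P(A|Q,L')P(L').

P(A|do(L)): frontdoor, adjust for {Q}.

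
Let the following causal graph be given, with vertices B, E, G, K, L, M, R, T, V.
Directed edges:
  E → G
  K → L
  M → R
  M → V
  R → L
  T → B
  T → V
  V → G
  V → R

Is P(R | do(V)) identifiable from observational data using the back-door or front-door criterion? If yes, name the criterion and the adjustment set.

desc(V)\{V}={G,L,R}; candidates ⊆ {B,E,K,M,T}.
size 0: {}; under {} V still reaches {B,L,M,R,T} ∋ R.
{M}: V⊥R given {M} in G with V→· removed — back-door holds.
P(R|do(V)) = Σ_{M} P(R|V,M)·P(M).

P(R|do(V)): backdoor, adjust for {M}.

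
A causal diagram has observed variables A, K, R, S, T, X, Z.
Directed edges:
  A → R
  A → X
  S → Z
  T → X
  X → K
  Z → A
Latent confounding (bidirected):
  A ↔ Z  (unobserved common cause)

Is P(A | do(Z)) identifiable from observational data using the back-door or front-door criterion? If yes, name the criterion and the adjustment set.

desc(Z)\{Z}={A,K,R,X}; candidates ⊆ {S,T}.
Z↔A: latent back-door arc(s) into Z.
size 0: {}; under {} Z still reaches {A,K,R,S,X} ∋ A.
size 1: {S}, {T}; under {S} Z still reaches {A,K,R,X} ∋ A.
size 2: {S,T}; under {S,T} Z still reaches {A,K,R,X} ∋ A.
Z↔A cannot be blocked by any observed set — no back-door set.
No mediator lies on a directed Z→…→A path.
Neither criterion identifies P(A|do(Z)) in this graph.

P(A|do(Z)): not identifiable (no BD/FD set).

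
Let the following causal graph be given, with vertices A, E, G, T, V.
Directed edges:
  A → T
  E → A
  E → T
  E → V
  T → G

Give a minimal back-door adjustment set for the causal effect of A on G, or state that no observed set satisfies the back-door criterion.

A→G: minimal back-door set {E}.

desc(A)\{A}={G,T}; candidates ⊆ {E,V}.
size 0: {}; under {} A still reaches {E,G,T,V} ∋ G.
{E}: A⊥G given {E} in G with A→· removed — back-door holds.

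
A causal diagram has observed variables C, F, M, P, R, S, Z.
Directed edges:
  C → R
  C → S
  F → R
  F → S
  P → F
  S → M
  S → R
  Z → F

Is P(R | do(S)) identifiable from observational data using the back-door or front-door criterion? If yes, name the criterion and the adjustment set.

P(R|do(S)): backdoor, adjust for {C, F}.

desc(S)\{S}={M,R}; candidates ⊆ {C,F,P,Z}.
size 0: {}; under {} S still reaches {C,F,P,R,Z} ∋ R.
size 1: {C}, {F}, {P} …(+1); under {C} S still reaches {F,P,R,Z} ∋ R.
{C,F}: S⊥R given {C,F} in G with S→· removed — back-door holds.
P(R|do(S)) = Σ_{C,F} P(R|S,C,F)·P(C,F).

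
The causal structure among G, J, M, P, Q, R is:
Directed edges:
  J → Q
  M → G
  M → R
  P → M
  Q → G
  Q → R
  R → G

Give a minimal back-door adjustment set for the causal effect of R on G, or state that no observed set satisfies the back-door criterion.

R→G: minimal back-door set {M, Q}.

desc(R)\{R}={G}; candidates ⊆ {J,M,P,Q}.
size 0: {}; under {} R still reaches {G,J,M,P,Q} ∋ G.
size 1: {J}, {M}, {P} …(+1); under {J} R still reaches {G,M,P,Q} ∋ G.
{M,Q}: R⊥G given {M,Q} in G with R→· removed — back-door holds.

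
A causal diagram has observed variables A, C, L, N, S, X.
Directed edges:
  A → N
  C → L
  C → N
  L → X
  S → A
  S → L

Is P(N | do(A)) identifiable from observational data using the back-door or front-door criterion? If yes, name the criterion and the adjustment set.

P(N|do(A)): backdoor, adjust for ∅.

desc(A)\{A}={N}; candidates ⊆ {C,L,S,X}.
∅: A⊥N given ∅ in G with A→· removed — back-door holds.
P(N|do(A)) = P(N|A) — no adjustment needed.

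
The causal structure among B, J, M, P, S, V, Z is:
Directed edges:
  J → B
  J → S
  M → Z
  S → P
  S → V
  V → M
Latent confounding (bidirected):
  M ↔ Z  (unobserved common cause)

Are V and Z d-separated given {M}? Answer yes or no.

No — V and Z are d-connected given {M}.

Bayes-Ball from V | {M} reaches {B,J,P,S,Z}.
Z ∈ reach(V|{M}) ⇒ V ⊥̸ Z | {M}.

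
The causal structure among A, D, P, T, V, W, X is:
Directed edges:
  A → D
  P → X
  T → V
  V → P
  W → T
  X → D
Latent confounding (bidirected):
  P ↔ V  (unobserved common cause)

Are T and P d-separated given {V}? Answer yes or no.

Bayes-Ball from T | {V} reaches {D,P,W,X}.
P ∈ reach(T|{V}) ⇒ T ⊥̸ P | {V}.

No — T and P are d-connected given {V}.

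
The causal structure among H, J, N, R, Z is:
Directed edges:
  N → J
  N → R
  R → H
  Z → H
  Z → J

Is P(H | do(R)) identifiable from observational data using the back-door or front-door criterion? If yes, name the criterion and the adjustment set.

P(H|do(R)): backdoor, adjust for ∅.

desc(R)\{R}={H}; candidates ⊆ {J,N,Z}.
∅: R⊥H given ∅ in G with R→· removed — back-door holds.
P(H|do(R)) = P(H|R) — no adjustment needed.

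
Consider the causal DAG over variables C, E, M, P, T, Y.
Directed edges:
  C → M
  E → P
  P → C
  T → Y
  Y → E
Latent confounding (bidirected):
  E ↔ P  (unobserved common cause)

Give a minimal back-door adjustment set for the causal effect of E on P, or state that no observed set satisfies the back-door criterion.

E→P: no observed back-door set.

desc(E)\{E}={C,M,P}; candidates ⊆ {T,Y}.
E↔P: latent back-door arc(s) into E.
size 0: {}; under {} E still reaches {C,M,P,T,Y} ∋ P.
size 1: {T}, {Y}; under {T} E still reaches {C,M,P,Y} ∋ P.
size 2: {T,Y}; under {T,Y} E still reaches {C,M,P} ∋ P.
E↔P cannot be blocked by any observed set — no back-door set.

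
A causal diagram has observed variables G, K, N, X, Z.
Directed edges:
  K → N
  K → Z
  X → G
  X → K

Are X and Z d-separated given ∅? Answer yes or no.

No — X and Z are d-connected given ∅.

Bayes-Ball from X | ∅ reaches {G,K,N,Z}.
Z ∈ reach(X|∅) ⇒ X ⊥̸ Z | ∅.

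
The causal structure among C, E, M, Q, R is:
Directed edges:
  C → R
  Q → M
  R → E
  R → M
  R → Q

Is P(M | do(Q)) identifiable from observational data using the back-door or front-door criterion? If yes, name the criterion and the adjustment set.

P(M|do(Q)): backdoor, adjust for {R}.

desc(Q)\{Q}={M}; candidates ⊆ {C,E,R}.
size 0: {}; under {} Q still reaches {C,E,M,R} ∋ M.
{R}: Q⊥M given {R} in G with Q→· removed — back-door holds.
P(M|do(Q)) = Σ_{R} P(M|Q,R)·P(R).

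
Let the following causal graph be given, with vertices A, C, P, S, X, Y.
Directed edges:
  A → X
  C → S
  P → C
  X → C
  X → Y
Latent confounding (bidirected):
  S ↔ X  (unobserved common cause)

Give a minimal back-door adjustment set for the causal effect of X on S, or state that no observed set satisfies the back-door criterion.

X→S: no observed back-door set.

desc(X)\{X}={C,S,Y}; candidates ⊆ {A,P}.
X↔S: latent back-door arc(s) into X.
size 0: {}; under {} X still reaches {A,S} ∋ S.
size 1: {A}, {P}; under {A} X still reaches {S} ∋ S.
size 2: {A,P}; under {A,P} X still reaches {S} ∋ S.
X↔S cannot be blocked by any observed set — no back-door set.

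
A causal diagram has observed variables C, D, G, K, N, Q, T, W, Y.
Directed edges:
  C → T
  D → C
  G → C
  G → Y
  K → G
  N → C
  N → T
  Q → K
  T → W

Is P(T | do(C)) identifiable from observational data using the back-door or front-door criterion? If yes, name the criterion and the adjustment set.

P(T|do(C)): backdoor, adjust for {N}.

desc(C)\{C}={T,W}; candidates ⊆ {D,G,K,N,Q,Y}.
size 0: {}; under {} C still reaches {D,G,K,N,Q,T,W,Y} ∋ T.
{N}: C⊥T given {N} in G with C→· removed — back-door holds.
P(T|do(C)) = Σ_{N} P(T|C,N)·P(N).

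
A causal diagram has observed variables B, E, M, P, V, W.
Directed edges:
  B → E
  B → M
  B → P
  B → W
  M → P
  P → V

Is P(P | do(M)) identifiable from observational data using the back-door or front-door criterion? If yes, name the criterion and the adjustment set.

P(P|do(M)): backdoor, adjust for {B}.

desc(M)\{M}={P,V}; candidates ⊆ {B,E,W}.
size 0: {}; under {} M still reaches {B,E,P,V,W} ∋ P.
{B}: M⊥P given {B} in G with M→· removed — back-door holds.
P(P|do(M)) = Σ_{B} P(P|M,B)·P(B).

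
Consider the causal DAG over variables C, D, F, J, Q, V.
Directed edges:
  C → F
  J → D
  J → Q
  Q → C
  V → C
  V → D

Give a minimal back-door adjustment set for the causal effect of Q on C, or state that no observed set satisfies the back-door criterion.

desc(Q)\{Q}={C,F}; candidates ⊆ {D,J,V}.
∅: Q⊥C given ∅ in G with Q→· removed — back-door holds.

Q→C: minimal back-door set ∅.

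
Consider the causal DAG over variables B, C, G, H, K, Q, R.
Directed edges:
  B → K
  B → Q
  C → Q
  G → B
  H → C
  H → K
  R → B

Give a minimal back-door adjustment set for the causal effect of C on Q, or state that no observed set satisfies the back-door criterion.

desc(C)\{C}={Q}; candidates ⊆ {B,G,H,K,R}.
∅: C⊥Q given ∅ in G with C→· removed — back-door holds.

C→Q: minimal back-door set ∅.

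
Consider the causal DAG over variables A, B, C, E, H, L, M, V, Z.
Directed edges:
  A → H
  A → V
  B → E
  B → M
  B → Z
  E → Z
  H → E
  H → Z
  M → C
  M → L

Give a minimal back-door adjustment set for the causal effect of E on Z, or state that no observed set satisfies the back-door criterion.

E→Z: minimal back-door set {B, H}.

desc(E)\{E}={Z}; candidates ⊆ {A,B,C,H,L,M,V}.
size 0: {}; under {} E still reaches {A,B,C,H,L,M,V,Z} ∋ Z.
size 1: {A}, {B}, {C} …(+4); under {A} E still reaches {B,C,H,L,M,Z} ∋ Z.
{B,H}: E⊥Z given {B,H} in G with E→· removed — back-door holds.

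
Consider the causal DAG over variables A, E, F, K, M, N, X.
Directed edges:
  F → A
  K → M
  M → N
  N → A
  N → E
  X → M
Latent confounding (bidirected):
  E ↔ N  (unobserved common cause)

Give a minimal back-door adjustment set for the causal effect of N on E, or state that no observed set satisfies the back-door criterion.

desc(N)\{N}={A,E}; candidates ⊆ {F,K,M,X}.
N↔E: latent back-door arc(s) into N.
size 0: {}; under {} N still reaches {E,K,M,X} ∋ E.
size 1: {F}, {K}, {M} …(+1); under {F} N still reaches {E,K,M,X} ∋ E.
size 2: {F,K}, {F,M}, {F,X} …(+3); under {F,K} N still reaches {E,M,X} ∋ E.
N↔E cannot be blocked by any observed set — no back-door set.

N→E: no observed back-door set.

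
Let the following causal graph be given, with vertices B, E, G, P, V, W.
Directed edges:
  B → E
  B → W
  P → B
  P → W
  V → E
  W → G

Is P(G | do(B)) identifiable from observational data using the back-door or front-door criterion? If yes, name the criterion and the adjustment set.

desc(B)\{B}={E,G,W}; candidates ⊆ {P,V}.
size 0: {}; under {} B still reaches {G,P,W} ∋ G.
{P}: B⊥G given {P} in G with B→· removed — back-door holds.
P(G|do(B)) = Σ_{P} P(G|B,P)·P(P).

P(G|do(B)): backdoor, adjust for {P}.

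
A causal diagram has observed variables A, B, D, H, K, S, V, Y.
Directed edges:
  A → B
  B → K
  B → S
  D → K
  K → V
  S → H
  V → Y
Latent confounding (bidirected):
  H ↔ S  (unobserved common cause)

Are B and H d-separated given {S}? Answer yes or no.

No — B and H are d-connected given {S}.

Bayes-Ball from B | {S} reaches {A,H,K,V,Y}.
H ∈ reach(B|{S}) ⇒ B ⊥̸ H | {S}.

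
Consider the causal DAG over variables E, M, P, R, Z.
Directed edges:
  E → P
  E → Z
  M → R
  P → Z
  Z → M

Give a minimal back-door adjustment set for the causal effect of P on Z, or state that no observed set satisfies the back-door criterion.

desc(P)\{P}={M,R,Z}; candidates ⊆ {E}.
size 0: {}; under {} P still reaches {E,M,R,Z} ∋ Z.
{E}: P⊥Z given {E} in G with P→· removed — back-door holds.

P→Z: minimal back-door set {E}.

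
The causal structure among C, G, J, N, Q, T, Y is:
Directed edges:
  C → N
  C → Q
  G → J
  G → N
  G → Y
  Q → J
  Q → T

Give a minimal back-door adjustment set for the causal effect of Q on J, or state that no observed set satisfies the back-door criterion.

Q→J: minimal back-door set ∅.

desc(Q)\{Q}={J,T}; candidates ⊆ {C,G,N,Y}.
∅: Q⊥J given ∅ in G with Q→· removed — back-door holds.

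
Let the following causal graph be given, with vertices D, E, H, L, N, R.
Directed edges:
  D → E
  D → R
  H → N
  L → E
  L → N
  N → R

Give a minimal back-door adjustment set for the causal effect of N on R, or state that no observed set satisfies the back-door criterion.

desc(N)\{N}={R}; candidates ⊆ {D,E,H,L}.
∅: N⊥R given ∅ in G with N→· removed — back-door holds.

N→R: minimal back-door set ∅.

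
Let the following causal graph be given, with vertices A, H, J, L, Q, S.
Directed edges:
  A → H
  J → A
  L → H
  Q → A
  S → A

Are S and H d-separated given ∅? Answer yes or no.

Bayes-Ball from S | ∅ reaches {A,H}.
H ∈ reach(S|∅) ⇒ S ⊥̸ H | ∅.

No — S and H are d-connected given ∅.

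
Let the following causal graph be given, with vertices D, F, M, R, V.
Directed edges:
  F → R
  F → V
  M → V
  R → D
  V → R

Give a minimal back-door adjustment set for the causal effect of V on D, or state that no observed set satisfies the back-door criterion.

desc(V)\{V}={D,R}; candidates ⊆ {F,M}.
size 0: {}; under {} V still reaches {D,F,M,R} ∋ D.
{F}: V⊥D given {F} in G with V→· removed — back-door holds.

V→D: minimal back-door set {F}.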